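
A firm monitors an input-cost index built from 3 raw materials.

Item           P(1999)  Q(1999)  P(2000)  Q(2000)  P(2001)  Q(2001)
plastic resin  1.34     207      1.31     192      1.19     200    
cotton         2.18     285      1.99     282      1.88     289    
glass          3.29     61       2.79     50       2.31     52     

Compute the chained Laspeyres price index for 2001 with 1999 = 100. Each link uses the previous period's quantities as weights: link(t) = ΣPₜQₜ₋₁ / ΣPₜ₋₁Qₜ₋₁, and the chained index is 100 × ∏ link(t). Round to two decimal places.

84.21

Link 1999→2000:
ΣP(2000)Q(1999) = 1.31×207 + 1.99×285 + 2.79×61 = 271.17 + 567.15 + 170.19 = 1008.51
ΣP(1999)Q(1999) = 1.34×207 + 2.18×285 + 3.29×61 = 277.38 + 621.3 + 200.69 = 1099.37
link = 1008.51/1099.37 = 0.917353
Link 2000→2001:
ΣP(2001)Q(2000) = 1.19×192 + 1.88×282 + 2.31×50 = 228.48 + 530.16 + 115.5 = 874.14
ΣP(2000)Q(2000) = 1.31×192 + 1.99×282 + 2.79×50 = 251.52 + 561.18 + 139.5 = 952.2
link = 874.14/952.2 = 0.918021
Chained index = 100 × 0.917353 × 0.918021 = 84.2149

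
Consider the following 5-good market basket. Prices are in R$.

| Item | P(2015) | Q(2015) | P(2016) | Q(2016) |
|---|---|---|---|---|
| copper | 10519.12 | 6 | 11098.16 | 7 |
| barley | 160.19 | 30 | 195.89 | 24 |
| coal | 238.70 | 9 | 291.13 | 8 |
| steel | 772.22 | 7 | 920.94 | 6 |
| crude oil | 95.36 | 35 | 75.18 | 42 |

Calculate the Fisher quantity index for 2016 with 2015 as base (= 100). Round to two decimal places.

111.33

Laspeyres component (base-period weights):
ΣP(2015)Q(2016) = 10519.12×7 + 160.19×24 + 238.70×8 + 772.22×6 + 95.36×42 = 73633.84 + 3844.56 + 1909.6 + 4633.32 + 4005.12 = 88026.44
ΣP(2015)Q(2015) = 10519.12×6 + 160.19×30 + 238.70×9 + 772.22×7 + 95.36×35 = 63114.72 + 4805.7 + 2148.3 + 5405.54 + 3337.6 = 78811.86
L = 88026.44 / 78811.86 × 100 = 111.6919
Paasche component (current-period weights):
ΣP(2016)Q(2016) = 11098.16×7 + 195.89×24 + 291.13×8 + 920.94×6 + 75.18×42 = 77687.12 + 4701.36 + 2329.04 + 5525.64 + 3157.56 = 93400.72
ΣP(2016)Q(2015) = 11098.16×6 + 195.89×30 + 291.13×9 + 920.94×7 + 75.18×35 = 66588.96 + 5876.7 + 2620.17 + 6446.58 + 2631.3 = 84163.71
P = 93400.72 / 84163.71 × 100 = 110.9751
Fisher = √(L × P) = √(111.6919 × 110.9751) = 111.3329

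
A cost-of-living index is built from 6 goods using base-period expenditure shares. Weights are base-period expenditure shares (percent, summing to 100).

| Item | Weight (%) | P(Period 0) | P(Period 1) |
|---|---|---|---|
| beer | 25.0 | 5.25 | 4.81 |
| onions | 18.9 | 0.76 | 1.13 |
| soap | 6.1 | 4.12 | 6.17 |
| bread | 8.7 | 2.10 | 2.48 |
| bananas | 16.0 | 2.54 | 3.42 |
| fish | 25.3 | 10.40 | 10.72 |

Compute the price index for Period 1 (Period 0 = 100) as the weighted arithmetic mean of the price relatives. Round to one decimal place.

beer: 25.0 × (4.81/5.25) = 25.0 × 0.916190 = 22.9048
onions: 18.9 × (1.13/0.76) = 18.9 × 1.486842 = 28.1013
soap: 6.1 × (6.17/4.12) = 6.1 × 1.497573 = 9.1352
bread: 8.7 × (2.48/2.10) = 8.7 × 1.180952 = 10.2743
bananas: 16.0 × (3.42/2.54) = 16.0 × 1.346457 = 21.5433
fish: 25.3 × (10.72/10.40) = 25.3 × 1.030769 = 26.0785
Index = Σ wᵢ·(p₁ᵢ/p₀ᵢ) = 22.9048 + 28.1013 + 9.1352 + 10.2743 + 21.5433 + 26.0785 = 118.0373

118.0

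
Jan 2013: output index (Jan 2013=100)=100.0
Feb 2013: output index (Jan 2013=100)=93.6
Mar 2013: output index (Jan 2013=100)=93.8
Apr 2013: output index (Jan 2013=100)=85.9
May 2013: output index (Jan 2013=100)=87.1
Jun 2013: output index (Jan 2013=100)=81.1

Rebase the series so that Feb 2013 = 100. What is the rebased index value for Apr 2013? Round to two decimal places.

Rebased(Apr 2013) = 85.9 / 93.6 × 100 = 91.7735

91.77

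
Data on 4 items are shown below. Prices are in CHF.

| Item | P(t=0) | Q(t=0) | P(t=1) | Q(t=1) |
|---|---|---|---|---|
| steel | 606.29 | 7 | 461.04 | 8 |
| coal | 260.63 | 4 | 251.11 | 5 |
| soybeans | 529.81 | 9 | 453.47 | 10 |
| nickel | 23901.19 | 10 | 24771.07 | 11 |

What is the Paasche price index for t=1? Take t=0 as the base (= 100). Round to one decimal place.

Paasche price index uses current-period quantities as weights.
ΣP(t=1)·Q(t=1) = 461.04×8 + 251.11×5 + 453.47×10 + 24771.07×11 = 3688.32 + 1255.55 + 4534.7 + 272481.77 = 281960.34
ΣP(t=0)·Q(t=1) = 606.29×8 + 260.63×5 + 529.81×10 + 23901.19×11 = 4850.32 + 1303.15 + 5298.1 + 262913.09 = 274364.66
Index = 281960.34 / 274364.66 × 100 = 102.7685

102.8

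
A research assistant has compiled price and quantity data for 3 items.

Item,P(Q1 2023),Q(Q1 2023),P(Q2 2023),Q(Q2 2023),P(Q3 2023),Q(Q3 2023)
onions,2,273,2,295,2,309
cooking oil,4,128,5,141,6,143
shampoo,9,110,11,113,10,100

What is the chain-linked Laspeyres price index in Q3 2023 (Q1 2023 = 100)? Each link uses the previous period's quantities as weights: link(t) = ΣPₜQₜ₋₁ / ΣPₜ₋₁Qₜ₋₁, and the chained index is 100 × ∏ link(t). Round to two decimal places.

Link Q1 2023→Q2 2023:
ΣP(Q2 2023)Q(Q1 2023) = 2×273 + 5×128 + 11×110 = 546 + 640 + 1210 = 2396
ΣP(Q1 2023)Q(Q1 2023) = 2×273 + 4×128 + 9×110 = 546 + 512 + 990 = 2048
link = 2396/2048 = 1.169922
Link Q2 2023→Q3 2023:
ΣP(Q3 2023)Q(Q2 2023) = 2×295 + 6×141 + 10×113 = 590 + 846 + 1130 = 2566
ΣP(Q2 2023)Q(Q2 2023) = 2×295 + 5×141 + 11×113 = 590 + 705 + 1243 = 2538
link = 2566/2538 = 1.011032
Chained index = 100 × 1.169922 × 1.011032 = 118.2829

118.28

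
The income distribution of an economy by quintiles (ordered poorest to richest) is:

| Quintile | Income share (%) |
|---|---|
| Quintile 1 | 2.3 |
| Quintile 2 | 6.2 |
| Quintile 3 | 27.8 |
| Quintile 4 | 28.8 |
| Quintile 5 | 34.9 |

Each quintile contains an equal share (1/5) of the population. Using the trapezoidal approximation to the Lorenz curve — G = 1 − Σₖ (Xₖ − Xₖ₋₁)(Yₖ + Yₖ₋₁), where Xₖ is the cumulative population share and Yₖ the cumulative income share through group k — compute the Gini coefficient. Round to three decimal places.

Cumulative income shares Yₖ: 0.0230, 0.0850, 0.3630, 0.6510, 1.0000
Σ (Xₖ−Xₖ₋₁)(Yₖ+Yₖ₋₁) = (1/5)(0.0230+0.0000) + (1/5)(0.0850+0.0230) + (1/5)(0.3630+0.0850) + (1/5)(0.6510+0.3630) + (1/5)(1.0000+0.6510)
  = 0.0046 + 0.0216 + 0.0896 + 0.2028 + 0.3302 = 0.6488
G = 1 − 0.6488 = 0.3512

0.351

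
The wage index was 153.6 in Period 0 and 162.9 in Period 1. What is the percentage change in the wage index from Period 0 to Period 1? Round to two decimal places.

Change = (162.9 − 153.6) / 153.6 × 100
       = 9.3 / 153.6 × 100 = 6.0547%

6.05%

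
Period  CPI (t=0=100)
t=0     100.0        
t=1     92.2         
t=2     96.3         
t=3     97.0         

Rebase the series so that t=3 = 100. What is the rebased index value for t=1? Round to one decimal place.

Rebased(t=1) = 92.2 / 97.0 × 100 = 95.0515

95.1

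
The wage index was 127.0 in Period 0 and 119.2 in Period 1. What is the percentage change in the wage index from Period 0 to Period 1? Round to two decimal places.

Change = (119.2 − 127.0) / 127.0 × 100
       = -7.8 / 127.0 × 100 = -6.1417%

-6.14%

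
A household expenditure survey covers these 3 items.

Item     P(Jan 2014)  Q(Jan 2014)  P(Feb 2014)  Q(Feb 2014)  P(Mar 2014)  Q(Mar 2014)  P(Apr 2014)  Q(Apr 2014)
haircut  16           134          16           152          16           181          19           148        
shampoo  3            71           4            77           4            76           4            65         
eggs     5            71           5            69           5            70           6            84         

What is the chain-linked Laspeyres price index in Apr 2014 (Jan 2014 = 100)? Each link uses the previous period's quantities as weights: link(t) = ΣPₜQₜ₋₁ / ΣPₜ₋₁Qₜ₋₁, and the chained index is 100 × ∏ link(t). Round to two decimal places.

Link Jan 2014→Feb 2014:
ΣP(Feb 2014)Q(Jan 2014) = 16×134 + 4×71 + 5×71 = 2144 + 284 + 355 = 2783
ΣP(Jan 2014)Q(Jan 2014) = 16×134 + 3×71 + 5×71 = 2144 + 213 + 355 = 2712
link = 2783/2712 = 1.026180
Link Feb 2014→Mar 2014:
ΣP(Mar 2014)Q(Feb 2014) = 16×152 + 4×77 + 5×69 = 2432 + 308 + 345 = 3085
ΣP(Feb 2014)Q(Feb 2014) = 16×152 + 4×77 + 5×69 = 2432 + 308 + 345 = 3085
link = 3085/3085 = 1.000000
Link Mar 2014→Apr 2014:
ΣP(Apr 2014)Q(Mar 2014) = 19×181 + 4×76 + 6×70 = 3439 + 304 + 420 = 4163
ΣP(Mar 2014)Q(Mar 2014) = 16×181 + 4×76 + 5×70 = 2896 + 304 + 350 = 3550
link = 4163/3550 = 1.172676
Chained index = 100 × 1.026180 × 1.000000 × 1.172676 = 120.3377

120.34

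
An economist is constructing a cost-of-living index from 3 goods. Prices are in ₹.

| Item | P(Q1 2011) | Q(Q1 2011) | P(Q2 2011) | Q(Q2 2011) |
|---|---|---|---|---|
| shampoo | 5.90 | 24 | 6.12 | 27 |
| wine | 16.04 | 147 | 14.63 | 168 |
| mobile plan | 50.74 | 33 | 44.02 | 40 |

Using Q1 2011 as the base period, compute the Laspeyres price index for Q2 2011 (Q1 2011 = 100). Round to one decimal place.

89.8

Laspeyres price index uses base-period quantities as weights.
ΣP(Q2 2011)·Q(Q1 2011) = 6.12×24 + 14.63×147 + 44.02×33 = 146.88 + 2150.61 + 1452.66 = 3750.15
ΣP(Q1 2011)·Q(Q1 2011) = 5.90×24 + 16.04×147 + 50.74×33 = 141.6 + 2357.88 + 1674.42 = 4173.9
Index = 3750.15 / 4173.9 × 100 = 89.8476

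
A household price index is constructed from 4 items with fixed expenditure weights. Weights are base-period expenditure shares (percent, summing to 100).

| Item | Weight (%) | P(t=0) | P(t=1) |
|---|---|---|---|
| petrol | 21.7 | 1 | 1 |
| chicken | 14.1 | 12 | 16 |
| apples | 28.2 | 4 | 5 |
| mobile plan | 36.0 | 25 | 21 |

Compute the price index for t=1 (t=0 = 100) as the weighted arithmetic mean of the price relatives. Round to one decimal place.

106.0

petrol: 21.7 × (1/1) = 21.7 × 1.000000 = 21.7000
chicken: 14.1 × (16/12) = 14.1 × 1.333333 = 18.8000
apples: 28.2 × (5/4) = 28.2 × 1.250000 = 35.2500
mobile plan: 36.0 × (21/25) = 36.0 × 0.840000 = 30.2400
Index = Σ wᵢ·(p₁ᵢ/p₀ᵢ) = 21.7000 + 18.8000 + 35.2500 + 30.2400 = 105.9900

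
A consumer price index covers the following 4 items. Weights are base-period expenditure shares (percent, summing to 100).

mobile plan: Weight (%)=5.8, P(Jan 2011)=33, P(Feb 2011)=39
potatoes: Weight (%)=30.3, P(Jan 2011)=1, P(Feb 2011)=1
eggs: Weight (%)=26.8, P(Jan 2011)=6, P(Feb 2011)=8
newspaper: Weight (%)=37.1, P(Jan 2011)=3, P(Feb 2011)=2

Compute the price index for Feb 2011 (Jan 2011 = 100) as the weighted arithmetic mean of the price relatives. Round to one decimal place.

97.6

mobile plan: 5.8 × (39/33) = 5.8 × 1.181818 = 6.8545
potatoes: 30.3 × (1/1) = 30.3 × 1.000000 = 30.3000
eggs: 26.8 × (8/6) = 26.8 × 1.333333 = 35.7333
newspaper: 37.1 × (2/3) = 37.1 × 0.666667 = 24.7333
Index = Σ wᵢ·(p₁ᵢ/p₀ᵢ) = 6.8545 + 30.3000 + 35.7333 + 24.7333 = 97.6212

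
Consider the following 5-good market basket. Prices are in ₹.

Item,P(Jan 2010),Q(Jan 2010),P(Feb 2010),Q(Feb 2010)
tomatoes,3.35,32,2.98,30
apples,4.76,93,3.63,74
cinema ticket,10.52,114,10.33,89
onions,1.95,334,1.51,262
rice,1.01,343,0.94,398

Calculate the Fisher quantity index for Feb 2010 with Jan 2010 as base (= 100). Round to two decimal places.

Laspeyres component (base-period weights):
ΣP(Jan 2010)Q(Feb 2010) = 3.35×30 + 4.76×74 + 10.52×89 + 1.95×262 + 1.01×398 = 100.5 + 352.24 + 936.28 + 510.9 + 401.98 = 2301.9
ΣP(Jan 2010)Q(Jan 2010) = 3.35×32 + 4.76×93 + 10.52×114 + 1.95×334 + 1.01×343 = 107.2 + 442.68 + 1199.28 + 651.3 + 346.43 = 2746.89
L = 2301.9 / 2746.89 × 100 = 83.8002
Paasche component (current-period weights):
ΣP(Feb 2010)Q(Feb 2010) = 2.98×30 + 3.63×74 + 10.33×89 + 1.51×262 + 0.94×398 = 89.4 + 268.62 + 919.37 + 395.62 + 374.12 = 2047.13
ΣP(Feb 2010)Q(Jan 2010) = 2.98×32 + 3.63×93 + 10.33×114 + 1.51×334 + 0.94×343 = 95.36 + 337.59 + 1177.62 + 504.34 + 322.42 = 2437.33
P = 2047.13 / 2437.33 × 100 = 83.9907
Fisher = √(L × P) = √(83.8002 × 83.9907) = 83.8954

83.90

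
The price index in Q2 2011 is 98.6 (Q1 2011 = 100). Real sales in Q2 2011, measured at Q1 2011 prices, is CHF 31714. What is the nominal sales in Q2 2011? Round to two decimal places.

Nominal = Real × (Index/100) = 31714 × (98.6/100)
        = 31714 × 0.986 = 31270.0040

31270.00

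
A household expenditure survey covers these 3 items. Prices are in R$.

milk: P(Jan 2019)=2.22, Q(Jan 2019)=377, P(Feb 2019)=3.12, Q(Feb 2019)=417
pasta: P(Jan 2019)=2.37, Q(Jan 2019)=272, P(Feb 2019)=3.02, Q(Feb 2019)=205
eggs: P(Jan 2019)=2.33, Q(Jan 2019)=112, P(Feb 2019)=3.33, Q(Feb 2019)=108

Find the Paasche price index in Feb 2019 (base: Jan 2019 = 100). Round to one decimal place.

137.1

Paasche price index uses current-period quantities as weights.
ΣP(Feb 2019)·Q(Feb 2019) = 3.12×417 + 3.02×205 + 3.33×108 = 1301.04 + 619.1 + 359.64 = 2279.78
ΣP(Jan 2019)·Q(Feb 2019) = 2.22×417 + 2.37×205 + 2.33×108 = 925.74 + 485.85 + 251.64 = 1663.23
Index = 2279.78 / 1663.23 × 100 = 137.0694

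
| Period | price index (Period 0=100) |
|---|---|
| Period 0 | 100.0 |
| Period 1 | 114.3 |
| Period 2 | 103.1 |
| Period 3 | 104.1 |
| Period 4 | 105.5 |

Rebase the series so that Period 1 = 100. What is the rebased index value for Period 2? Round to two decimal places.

90.20

Rebased(Period 2) = 103.1 / 114.3 × 100 = 90.2012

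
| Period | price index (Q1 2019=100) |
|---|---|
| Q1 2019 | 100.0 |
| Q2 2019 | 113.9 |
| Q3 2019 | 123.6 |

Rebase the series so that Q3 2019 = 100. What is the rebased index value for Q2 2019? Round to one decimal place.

92.2

Rebased(Q2 2019) = 113.9 / 123.6 × 100 = 92.1521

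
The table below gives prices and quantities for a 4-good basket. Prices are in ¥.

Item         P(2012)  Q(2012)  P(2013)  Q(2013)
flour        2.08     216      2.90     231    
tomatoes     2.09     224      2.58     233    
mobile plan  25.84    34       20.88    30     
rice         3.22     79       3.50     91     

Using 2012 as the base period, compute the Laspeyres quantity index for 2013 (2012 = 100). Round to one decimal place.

Laspeyres quantity index uses base-period prices as weights.
ΣP(2012)·Q(2013) = 2.08×231 + 2.09×233 + 25.84×30 + 3.22×91 = 480.48 + 486.97 + 775.2 + 293.02 = 2035.67
ΣP(2012)·Q(2012) = 2.08×216 + 2.09×224 + 25.84×34 + 3.22×79 = 449.28 + 468.16 + 878.56 + 254.38 = 2050.38
Index = 2035.67 / 2050.38 × 100 = 99.2826

99.3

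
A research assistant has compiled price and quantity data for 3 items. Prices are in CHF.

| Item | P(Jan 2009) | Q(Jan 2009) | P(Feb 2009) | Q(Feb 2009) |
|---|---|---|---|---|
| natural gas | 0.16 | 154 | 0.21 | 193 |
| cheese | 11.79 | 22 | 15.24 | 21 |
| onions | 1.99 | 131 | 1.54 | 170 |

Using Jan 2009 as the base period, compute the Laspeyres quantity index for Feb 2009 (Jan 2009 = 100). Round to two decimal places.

Laspeyres quantity index uses base-period prices as weights.
ΣP(Jan 2009)·Q(Feb 2009) = 0.16×193 + 11.79×21 + 1.99×170 = 30.88 + 247.59 + 338.3 = 616.77
ΣP(Jan 2009)·Q(Jan 2009) = 0.16×154 + 11.79×22 + 1.99×131 = 24.64 + 259.38 + 260.69 = 544.71
Index = 616.77 / 544.71 × 100 = 113.2291

113.23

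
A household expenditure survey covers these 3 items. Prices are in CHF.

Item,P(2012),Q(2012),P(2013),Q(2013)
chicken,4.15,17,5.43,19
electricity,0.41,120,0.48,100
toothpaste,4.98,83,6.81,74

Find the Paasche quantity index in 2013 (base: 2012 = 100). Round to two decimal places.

91.61

Paasche quantity index uses current-period prices as weights.
ΣP(2013)·Q(2013) = 5.43×19 + 0.48×100 + 6.81×74 = 103.17 + 48 + 503.94 = 655.11
ΣP(2013)·Q(2012) = 5.43×17 + 0.48×120 + 6.81×83 = 92.31 + 57.6 + 565.23 = 715.14
Index = 655.11 / 715.14 × 100 = 91.6058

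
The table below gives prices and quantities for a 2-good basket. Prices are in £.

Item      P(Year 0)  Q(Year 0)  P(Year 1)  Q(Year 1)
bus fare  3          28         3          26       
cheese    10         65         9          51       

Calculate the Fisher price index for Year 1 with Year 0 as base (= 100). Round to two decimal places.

91.24

Laspeyres component (base-period weights):
ΣP(Year 1)Q(Year 0) = 3×28 + 9×65 = 84 + 585 = 669
ΣP(Year 0)Q(Year 0) = 3×28 + 10×65 = 84 + 650 = 734
L = 669 / 734 × 100 = 91.1444
Paasche component (current-period weights):
ΣP(Year 1)Q(Year 1) = 3×26 + 9×51 = 78 + 459 = 537
ΣP(Year 0)Q(Year 1) = 3×26 + 10×51 = 78 + 510 = 588
P = 537 / 588 × 100 = 91.3265
Fisher = √(L × P) = √(91.1444 × 91.3265) = 91.2354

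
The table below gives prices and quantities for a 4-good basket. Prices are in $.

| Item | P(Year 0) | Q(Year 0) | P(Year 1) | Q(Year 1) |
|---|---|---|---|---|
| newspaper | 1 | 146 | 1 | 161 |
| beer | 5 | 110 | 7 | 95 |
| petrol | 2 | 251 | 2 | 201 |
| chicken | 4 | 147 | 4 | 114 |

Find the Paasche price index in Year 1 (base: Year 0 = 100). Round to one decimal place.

Paasche price index uses current-period quantities as weights.
ΣP(Year 1)·Q(Year 1) = 1×161 + 7×95 + 2×201 + 4×114 = 161 + 665 + 402 + 456 = 1684
ΣP(Year 0)·Q(Year 1) = 1×161 + 5×95 + 2×201 + 4×114 = 161 + 475 + 402 + 456 = 1494
Index = 1684 / 1494 × 100 = 112.7175

112.7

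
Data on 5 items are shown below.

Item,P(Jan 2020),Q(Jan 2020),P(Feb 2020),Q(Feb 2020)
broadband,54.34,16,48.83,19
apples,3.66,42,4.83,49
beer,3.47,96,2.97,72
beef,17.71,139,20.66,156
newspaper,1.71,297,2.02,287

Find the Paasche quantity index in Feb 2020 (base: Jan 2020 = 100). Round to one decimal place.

Paasche quantity index uses current-period prices as weights.
ΣP(Feb 2020)·Q(Feb 2020) = 48.83×19 + 4.83×49 + 2.97×72 + 20.66×156 + 2.02×287 = 927.77 + 236.67 + 213.84 + 3222.96 + 579.74 = 5180.98
ΣP(Feb 2020)·Q(Jan 2020) = 48.83×16 + 4.83×42 + 2.97×96 + 20.66×139 + 2.02×297 = 781.28 + 202.86 + 285.12 + 2871.74 + 599.94 = 4740.94
Index = 5180.98 / 4740.94 × 100 = 109.2817

109.3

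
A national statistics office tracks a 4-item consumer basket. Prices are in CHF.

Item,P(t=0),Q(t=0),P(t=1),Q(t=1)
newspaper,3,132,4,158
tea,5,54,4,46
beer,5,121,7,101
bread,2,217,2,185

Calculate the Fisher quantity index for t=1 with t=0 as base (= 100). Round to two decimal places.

Laspeyres component (base-period weights):
ΣP(t=0)Q(t=1) = 3×158 + 5×46 + 5×101 + 2×185 = 474 + 230 + 505 + 370 = 1579
ΣP(t=0)Q(t=0) = 3×132 + 5×54 + 5×121 + 2×217 = 396 + 270 + 605 + 434 = 1705
L = 1579 / 1705 × 100 = 92.6100
Paasche component (current-period weights):
ΣP(t=1)Q(t=1) = 4×158 + 4×46 + 7×101 + 2×185 = 632 + 184 + 707 + 370 = 1893
ΣP(t=1)Q(t=0) = 4×132 + 4×54 + 7×121 + 2×217 = 528 + 216 + 847 + 434 = 2025
P = 1893 / 2025 × 100 = 93.4815
Fisher = √(L × P) = √(92.6100 × 93.4815) = 93.0447

93.04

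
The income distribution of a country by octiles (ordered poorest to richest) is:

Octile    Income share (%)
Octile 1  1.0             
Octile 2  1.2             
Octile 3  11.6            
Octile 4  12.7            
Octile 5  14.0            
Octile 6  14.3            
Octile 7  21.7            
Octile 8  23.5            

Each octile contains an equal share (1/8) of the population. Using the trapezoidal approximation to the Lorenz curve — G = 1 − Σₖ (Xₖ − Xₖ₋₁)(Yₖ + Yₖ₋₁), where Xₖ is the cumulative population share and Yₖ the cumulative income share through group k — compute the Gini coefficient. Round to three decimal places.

0.337

Cumulative income shares Yₖ: 0.0100, 0.0220, 0.1380, 0.2650, 0.4050, 0.5480, 0.7650, 1.0000
Σ (Xₖ−Xₖ₋₁)(Yₖ+Yₖ₋₁) = (1/8)(0.0100+0.0000) + (1/8)(0.0220+0.0100) + (1/8)(0.1380+0.0220) + (1/8)(0.2650+0.1380) + (1/8)(0.4050+0.2650) + (1/8)(0.5480+0.4050) + (1/8)(0.7650+0.5480) + (1/8)(1.0000+0.7650)
  = 0.0013 + 0.0040 + 0.0200 + 0.0504 + 0.0838 + 0.1191 + 0.1641 + 0.2206 = 0.6633
G = 1 − 0.6633 = 0.3367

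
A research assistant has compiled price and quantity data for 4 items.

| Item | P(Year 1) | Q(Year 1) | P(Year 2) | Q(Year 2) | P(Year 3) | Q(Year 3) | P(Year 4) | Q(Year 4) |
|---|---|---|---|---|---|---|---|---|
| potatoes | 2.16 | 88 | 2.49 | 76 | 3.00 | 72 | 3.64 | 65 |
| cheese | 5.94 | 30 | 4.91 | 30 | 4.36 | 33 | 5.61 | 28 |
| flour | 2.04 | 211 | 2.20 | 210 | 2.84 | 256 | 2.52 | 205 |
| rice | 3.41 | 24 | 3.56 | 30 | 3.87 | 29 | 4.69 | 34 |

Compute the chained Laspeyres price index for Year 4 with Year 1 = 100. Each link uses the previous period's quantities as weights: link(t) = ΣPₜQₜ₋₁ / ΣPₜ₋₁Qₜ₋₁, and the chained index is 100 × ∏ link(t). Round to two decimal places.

Link Year 1→Year 2:
ΣP(Year 2)Q(Year 1) = 2.49×88 + 4.91×30 + 2.20×211 + 3.56×24 = 219.12 + 147.3 + 464.2 + 85.44 = 916.06
ΣP(Year 1)Q(Year 1) = 2.16×88 + 5.94×30 + 2.04×211 + 3.41×24 = 190.08 + 178.2 + 430.44 + 81.84 = 880.56
link = 916.06/880.56 = 1.040315
Link Year 2→Year 3:
ΣP(Year 3)Q(Year 2) = 3.00×76 + 4.36×30 + 2.84×210 + 3.87×30 = 228 + 130.8 + 596.4 + 116.1 = 1071.3
ΣP(Year 2)Q(Year 2) = 2.49×76 + 4.91×30 + 2.20×210 + 3.56×30 = 189.24 + 147.3 + 462 + 106.8 = 905.34
link = 1071.3/905.34 = 1.183312
Link Year 3→Year 4:
ΣP(Year 4)Q(Year 3) = 3.64×72 + 5.61×33 + 2.52×256 + 4.69×29 = 262.08 + 185.13 + 645.12 + 136.01 = 1228.34
ΣP(Year 3)Q(Year 3) = 3.00×72 + 4.36×33 + 2.84×256 + 3.87×29 = 216 + 143.88 + 727.04 + 112.23 = 1199.15
link = 1228.34/1199.15 = 1.024342
Chained index = 100 × 1.040315 × 1.183312 × 1.024342 = 126.0984

126.10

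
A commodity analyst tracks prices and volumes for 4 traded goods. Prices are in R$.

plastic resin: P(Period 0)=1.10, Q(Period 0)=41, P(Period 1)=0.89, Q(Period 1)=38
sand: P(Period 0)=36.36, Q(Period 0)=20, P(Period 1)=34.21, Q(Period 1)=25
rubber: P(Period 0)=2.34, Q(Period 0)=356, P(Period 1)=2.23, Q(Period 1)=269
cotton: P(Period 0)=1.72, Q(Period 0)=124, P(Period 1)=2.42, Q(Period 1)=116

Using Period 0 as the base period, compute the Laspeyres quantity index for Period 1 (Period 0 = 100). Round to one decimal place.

97.9

Laspeyres quantity index uses base-period prices as weights.
ΣP(Period 0)·Q(Period 1) = 1.10×38 + 36.36×25 + 2.34×269 + 1.72×116 = 41.8 + 909 + 629.46 + 199.52 = 1779.78
ΣP(Period 0)·Q(Period 0) = 1.10×41 + 36.36×20 + 2.34×356 + 1.72×124 = 45.1 + 727.2 + 833.04 + 213.28 = 1818.62
Index = 1779.78 / 1818.62 × 100 = 97.8643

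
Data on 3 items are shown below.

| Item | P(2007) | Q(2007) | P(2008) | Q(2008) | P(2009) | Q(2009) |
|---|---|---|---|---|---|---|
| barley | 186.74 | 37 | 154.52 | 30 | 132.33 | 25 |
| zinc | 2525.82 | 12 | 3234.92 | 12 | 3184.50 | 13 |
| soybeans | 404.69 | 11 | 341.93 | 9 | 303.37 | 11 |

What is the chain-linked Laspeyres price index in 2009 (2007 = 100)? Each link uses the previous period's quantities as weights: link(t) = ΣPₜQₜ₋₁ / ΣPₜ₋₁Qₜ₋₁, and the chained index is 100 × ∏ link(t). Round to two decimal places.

Link 2007→2008:
ΣP(2008)Q(2007) = 154.52×37 + 3234.92×12 + 341.93×11 = 5717.24 + 38819.04 + 3761.23 = 48297.51
ΣP(2007)Q(2007) = 186.74×37 + 2525.82×12 + 404.69×11 = 6909.38 + 30309.84 + 4451.59 = 41670.81
link = 48297.51/41670.81 = 1.159025
Link 2008→2009:
ΣP(2009)Q(2008) = 132.33×30 + 3184.50×12 + 303.37×9 = 3969.9 + 38214 + 2730.33 = 44914.23
ΣP(2008)Q(2008) = 154.52×30 + 3234.92×12 + 341.93×9 = 4635.6 + 38819.04 + 3077.37 = 46532.01
link = 44914.23/46532.01 = 0.965233
Chained index = 100 × 1.159025 × 0.965233 = 111.8729

111.87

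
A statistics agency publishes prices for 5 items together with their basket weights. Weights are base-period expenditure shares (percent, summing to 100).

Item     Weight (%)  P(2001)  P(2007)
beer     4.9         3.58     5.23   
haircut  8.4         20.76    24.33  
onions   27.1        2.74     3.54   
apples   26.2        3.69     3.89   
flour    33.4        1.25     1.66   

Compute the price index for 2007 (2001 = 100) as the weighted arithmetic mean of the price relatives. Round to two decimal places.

123.99

beer: 4.9 × (5.23/3.58) = 4.9 × 1.460894 = 7.1584
haircut: 8.4 × (24.33/20.76) = 8.4 × 1.171965 = 9.8445
onions: 27.1 × (3.54/2.74) = 27.1 × 1.291971 = 35.0124
apples: 26.2 × (3.89/3.69) = 26.2 × 1.054201 = 27.6201
flour: 33.4 × (1.66/1.25) = 33.4 × 1.328000 = 44.3552
Index = Σ wᵢ·(p₁ᵢ/p₀ᵢ) = 7.1584 + 9.8445 + 35.0124 + 27.6201 + 44.3552 = 123.9906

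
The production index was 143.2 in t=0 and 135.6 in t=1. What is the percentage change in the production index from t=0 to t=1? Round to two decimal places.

-5.31%

Change = (135.6 − 143.2) / 143.2 × 100
       = -7.6 / 143.2 × 100 = -5.3073%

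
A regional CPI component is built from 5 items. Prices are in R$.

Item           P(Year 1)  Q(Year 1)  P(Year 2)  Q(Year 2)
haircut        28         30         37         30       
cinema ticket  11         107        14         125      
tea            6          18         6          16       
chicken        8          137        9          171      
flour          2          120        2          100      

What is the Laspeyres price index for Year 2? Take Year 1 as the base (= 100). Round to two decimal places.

121.03

Laspeyres price index uses base-period quantities as weights.
ΣP(Year 2)·Q(Year 1) = 37×30 + 14×107 + 6×18 + 9×137 + 2×120 = 1110 + 1498 + 108 + 1233 + 240 = 4189
ΣP(Year 1)·Q(Year 1) = 28×30 + 11×107 + 6×18 + 8×137 + 2×120 = 840 + 1177 + 108 + 1096 + 240 = 3461
Index = 4189 / 3461 × 100 = 121.0344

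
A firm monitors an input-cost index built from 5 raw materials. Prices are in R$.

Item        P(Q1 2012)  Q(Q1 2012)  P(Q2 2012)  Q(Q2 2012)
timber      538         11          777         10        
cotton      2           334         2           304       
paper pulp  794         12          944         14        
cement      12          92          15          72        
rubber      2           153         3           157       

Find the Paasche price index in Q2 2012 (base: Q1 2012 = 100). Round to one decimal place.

Paasche price index uses current-period quantities as weights.
ΣP(Q2 2012)·Q(Q2 2012) = 777×10 + 2×304 + 944×14 + 15×72 + 3×157 = 7770 + 608 + 13216 + 1080 + 471 = 23145
ΣP(Q1 2012)·Q(Q2 2012) = 538×10 + 2×304 + 794×14 + 12×72 + 2×157 = 5380 + 608 + 11116 + 864 + 314 = 18282
Index = 23145 / 18282 × 100 = 126.5999

126.6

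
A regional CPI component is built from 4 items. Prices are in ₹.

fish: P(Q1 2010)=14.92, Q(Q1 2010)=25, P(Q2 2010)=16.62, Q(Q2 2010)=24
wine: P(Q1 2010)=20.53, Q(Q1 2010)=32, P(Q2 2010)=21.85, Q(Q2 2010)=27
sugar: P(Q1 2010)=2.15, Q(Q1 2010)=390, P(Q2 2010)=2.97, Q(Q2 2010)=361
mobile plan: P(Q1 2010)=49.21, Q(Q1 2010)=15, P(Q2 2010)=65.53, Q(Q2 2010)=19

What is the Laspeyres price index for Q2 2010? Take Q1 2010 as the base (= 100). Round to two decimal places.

Laspeyres price index uses base-period quantities as weights.
ΣP(Q2 2010)·Q(Q1 2010) = 16.62×25 + 21.85×32 + 2.97×390 + 65.53×15 = 415.5 + 699.2 + 1158.3 + 982.95 = 3255.95
ΣP(Q1 2010)·Q(Q1 2010) = 14.92×25 + 20.53×32 + 2.15×390 + 49.21×15 = 373 + 656.96 + 838.5 + 738.15 = 2606.61
Index = 3255.95 / 2606.61 × 100 = 124.9113

124.91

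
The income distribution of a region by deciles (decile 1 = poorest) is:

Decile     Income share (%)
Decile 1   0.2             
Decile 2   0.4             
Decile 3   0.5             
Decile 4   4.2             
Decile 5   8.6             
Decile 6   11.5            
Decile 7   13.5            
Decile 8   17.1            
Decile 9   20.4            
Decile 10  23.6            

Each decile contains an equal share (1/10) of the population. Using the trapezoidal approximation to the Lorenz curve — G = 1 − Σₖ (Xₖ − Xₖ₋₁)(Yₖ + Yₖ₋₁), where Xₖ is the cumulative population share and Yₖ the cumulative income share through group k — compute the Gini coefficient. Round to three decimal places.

0.464

Cumulative income shares Yₖ: 0.0020, 0.0060, 0.0110, 0.0530, 0.1390, 0.2540, 0.3890, 0.5600, 0.7640, 1.0000
Σ (Xₖ−Xₖ₋₁)(Yₖ+Yₖ₋₁) = (1/10)(0.0020+0.0000) + (1/10)(0.0060+0.0020) + (1/10)(0.0110+0.0060) + (1/10)(0.0530+0.0110) + (1/10)(0.1390+0.0530) + (1/10)(0.2540+0.1390) + (1/10)(0.3890+0.2540) + (1/10)(0.5600+0.3890) + (1/10)(0.7640+0.5600) + (1/10)(1.0000+0.7640)
  = 0.0002 + 0.0008 + 0.0017 + 0.0064 + 0.0192 + 0.0393 + 0.0643 + 0.0949 + 0.1324 + 0.1764 = 0.5356
G = 1 − 0.5356 = 0.4644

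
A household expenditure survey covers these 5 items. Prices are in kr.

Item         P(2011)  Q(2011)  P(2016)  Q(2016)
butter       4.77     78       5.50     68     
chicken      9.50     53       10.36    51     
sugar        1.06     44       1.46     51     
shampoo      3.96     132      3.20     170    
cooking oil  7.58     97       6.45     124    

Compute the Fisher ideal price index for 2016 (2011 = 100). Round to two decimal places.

94.80

Laspeyres component (base-period weights):
ΣP(2016)Q(2011) = 5.50×78 + 10.36×53 + 1.46×44 + 3.20×132 + 6.45×97 = 429 + 549.08 + 64.24 + 422.4 + 625.65 = 2090.37
ΣP(2011)Q(2011) = 4.77×78 + 9.50×53 + 1.06×44 + 3.96×132 + 7.58×97 = 372.06 + 503.5 + 46.64 + 522.72 + 735.26 = 2180.18
L = 2090.37 / 2180.18 × 100 = 95.8806
Paasche component (current-period weights):
ΣP(2016)Q(2016) = 5.50×68 + 10.36×51 + 1.46×51 + 3.20×170 + 6.45×124 = 374 + 528.36 + 74.46 + 544 + 799.8 = 2320.62
ΣP(2011)Q(2016) = 4.77×68 + 9.50×51 + 1.06×51 + 3.96×170 + 7.58×124 = 324.36 + 484.5 + 54.06 + 673.2 + 939.92 = 2476.04
P = 2320.62 / 2476.04 × 100 = 93.7230
Fisher = √(L × P) = √(95.8806 × 93.7230) = 94.7957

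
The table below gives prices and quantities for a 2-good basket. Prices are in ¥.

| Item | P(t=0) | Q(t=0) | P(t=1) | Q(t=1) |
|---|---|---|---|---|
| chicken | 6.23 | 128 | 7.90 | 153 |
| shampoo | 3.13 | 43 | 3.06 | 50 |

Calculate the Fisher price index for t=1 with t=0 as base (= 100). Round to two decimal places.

Laspeyres component (base-period weights):
ΣP(t=1)Q(t=0) = 7.90×128 + 3.06×43 = 1011.2 + 131.58 = 1142.78
ΣP(t=0)Q(t=0) = 6.23×128 + 3.13×43 = 797.44 + 134.59 = 932.03
L = 1142.78 / 932.03 × 100 = 122.6119
Paasche component (current-period weights):
ΣP(t=1)Q(t=1) = 7.90×153 + 3.06×50 = 1208.7 + 153 = 1361.7
ΣP(t=0)Q(t=1) = 6.23×153 + 3.13×50 = 953.19 + 156.5 = 1109.69
P = 1361.7 / 1109.69 × 100 = 122.7099
Fisher = √(L × P) = √(122.6119 × 122.7099) = 122.6609

122.66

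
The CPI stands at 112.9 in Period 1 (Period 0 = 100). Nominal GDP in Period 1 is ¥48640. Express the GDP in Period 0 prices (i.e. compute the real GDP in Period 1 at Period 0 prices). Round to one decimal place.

43082.4

Real = Nominal ÷ (Index/100) = 48640 ÷ (112.9/100)
     = 48640 ÷ 1.129 = 43082.3738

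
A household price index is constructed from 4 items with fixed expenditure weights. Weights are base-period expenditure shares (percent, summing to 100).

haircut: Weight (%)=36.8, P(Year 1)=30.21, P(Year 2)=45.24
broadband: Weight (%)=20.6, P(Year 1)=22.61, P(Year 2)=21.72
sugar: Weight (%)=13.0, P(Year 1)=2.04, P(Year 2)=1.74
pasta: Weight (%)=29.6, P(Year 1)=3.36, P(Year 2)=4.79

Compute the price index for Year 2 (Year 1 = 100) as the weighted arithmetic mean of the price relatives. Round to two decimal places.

haircut: 36.8 × (45.24/30.21) = 36.8 × 1.497517 = 55.1086
broadband: 20.6 × (21.72/22.61) = 20.6 × 0.960637 = 19.7891
sugar: 13.0 × (1.74/2.04) = 13.0 × 0.852941 = 11.0882
pasta: 29.6 × (4.79/3.36) = 29.6 × 1.425595 = 42.1976
Index = Σ wᵢ·(p₁ᵢ/p₀ᵢ) = 55.1086 + 19.7891 + 11.0882 + 42.1976 = 128.1836

128.18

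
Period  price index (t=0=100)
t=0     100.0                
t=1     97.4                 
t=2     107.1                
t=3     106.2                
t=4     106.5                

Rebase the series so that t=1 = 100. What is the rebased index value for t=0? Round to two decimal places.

102.67

Rebased(t=0) = 100.0 / 97.4 × 100 = 102.6694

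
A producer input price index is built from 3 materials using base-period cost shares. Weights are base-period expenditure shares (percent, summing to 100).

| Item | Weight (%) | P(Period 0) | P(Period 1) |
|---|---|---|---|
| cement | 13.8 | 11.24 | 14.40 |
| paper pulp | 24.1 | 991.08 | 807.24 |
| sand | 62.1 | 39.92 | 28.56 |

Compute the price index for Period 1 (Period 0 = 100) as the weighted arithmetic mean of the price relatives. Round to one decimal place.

cement: 13.8 × (14.40/11.24) = 13.8 × 1.281139 = 17.6797
paper pulp: 24.1 × (807.24/991.08) = 24.1 × 0.814505 = 19.6296
sand: 62.1 × (28.56/39.92) = 62.1 × 0.715431 = 44.4283
Index = Σ wᵢ·(p₁ᵢ/p₀ᵢ) = 17.6797 + 19.6296 + 44.4283 = 81.7376

81.7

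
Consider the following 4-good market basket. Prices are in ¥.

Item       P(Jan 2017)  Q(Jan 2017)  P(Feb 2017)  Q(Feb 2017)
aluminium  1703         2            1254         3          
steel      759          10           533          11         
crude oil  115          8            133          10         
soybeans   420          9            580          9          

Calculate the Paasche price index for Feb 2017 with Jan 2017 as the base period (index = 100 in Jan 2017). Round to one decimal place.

88.0

Paasche price index uses current-period quantities as weights.
ΣP(Feb 2017)·Q(Feb 2017) = 1254×3 + 533×11 + 133×10 + 580×9 = 3762 + 5863 + 1330 + 5220 = 16175
ΣP(Jan 2017)·Q(Feb 2017) = 1703×3 + 759×11 + 115×10 + 420×9 = 5109 + 8349 + 1150 + 3780 = 18388
Index = 16175 / 18388 × 100 = 87.9650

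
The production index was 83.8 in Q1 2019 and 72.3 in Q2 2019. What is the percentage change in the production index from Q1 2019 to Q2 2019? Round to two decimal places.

Change = (72.3 − 83.8) / 83.8 × 100
       = -11.5 / 83.8 × 100 = -13.7232%

-13.72%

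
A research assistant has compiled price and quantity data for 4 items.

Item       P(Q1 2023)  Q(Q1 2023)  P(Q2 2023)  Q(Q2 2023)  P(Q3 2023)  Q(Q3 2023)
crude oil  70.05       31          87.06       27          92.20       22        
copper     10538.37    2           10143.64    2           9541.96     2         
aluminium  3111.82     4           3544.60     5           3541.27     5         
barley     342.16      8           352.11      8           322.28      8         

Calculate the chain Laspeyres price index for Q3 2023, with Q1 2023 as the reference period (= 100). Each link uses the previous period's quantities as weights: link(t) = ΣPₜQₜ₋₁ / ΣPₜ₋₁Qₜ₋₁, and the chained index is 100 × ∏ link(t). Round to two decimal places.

100.85

Link Q1 2023→Q2 2023:
ΣP(Q2 2023)Q(Q1 2023) = 87.06×31 + 10143.64×2 + 3544.60×4 + 352.11×8 = 2698.86 + 20287.28 + 14178.4 + 2816.88 = 39981.42
ΣP(Q1 2023)Q(Q1 2023) = 70.05×31 + 10538.37×2 + 3111.82×4 + 342.16×8 = 2171.55 + 21076.74 + 12447.28 + 2737.28 = 38432.85
link = 39981.42/38432.85 = 1.040293
Link Q2 2023→Q3 2023:
ΣP(Q3 2023)Q(Q2 2023) = 92.20×27 + 9541.96×2 + 3541.27×5 + 322.28×8 = 2489.4 + 19083.92 + 17706.35 + 2578.24 = 41857.91
ΣP(Q2 2023)Q(Q2 2023) = 87.06×27 + 10143.64×2 + 3544.60×5 + 352.11×8 = 2350.62 + 20287.28 + 17723 + 2816.88 = 43177.78
link = 41857.91/43177.78 = 0.969432
Chained index = 100 × 1.040293 × 0.969432 = 100.8493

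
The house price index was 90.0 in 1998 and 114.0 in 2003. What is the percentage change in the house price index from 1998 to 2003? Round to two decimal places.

Change = (114.0 − 90.0) / 90.0 × 100
       = 24.0 / 90.0 × 100 = 26.6667%

26.67%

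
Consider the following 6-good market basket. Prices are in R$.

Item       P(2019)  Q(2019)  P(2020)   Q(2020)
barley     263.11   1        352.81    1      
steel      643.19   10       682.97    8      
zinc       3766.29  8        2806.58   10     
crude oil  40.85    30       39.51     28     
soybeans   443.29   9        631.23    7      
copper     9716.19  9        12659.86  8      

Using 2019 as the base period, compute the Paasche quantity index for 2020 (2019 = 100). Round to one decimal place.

93.5

Paasche quantity index uses current-period prices as weights.
ΣP(2020)·Q(2020) = 352.81×1 + 682.97×8 + 2806.58×10 + 39.51×28 + 631.23×7 + 12659.86×8 = 352.81 + 5463.76 + 28065.8 + 1106.28 + 4418.61 + 101278.88 = 140686.14
ΣP(2020)·Q(2019) = 352.81×1 + 682.97×10 + 2806.58×8 + 39.51×30 + 631.23×9 + 12659.86×9 = 352.81 + 6829.7 + 22452.64 + 1185.3 + 5681.07 + 113938.74 = 150440.26
Index = 140686.14 / 150440.26 × 100 = 93.5163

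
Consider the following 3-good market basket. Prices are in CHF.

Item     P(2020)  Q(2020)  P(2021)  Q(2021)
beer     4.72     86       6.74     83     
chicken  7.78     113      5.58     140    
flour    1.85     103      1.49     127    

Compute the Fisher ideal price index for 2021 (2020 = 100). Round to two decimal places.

90.77

Laspeyres component (base-period weights):
ΣP(2021)Q(2020) = 6.74×86 + 5.58×113 + 1.49×103 = 579.64 + 630.54 + 153.47 = 1363.65
ΣP(2020)Q(2020) = 4.72×86 + 7.78×113 + 1.85×103 = 405.92 + 879.14 + 190.55 = 1475.61
L = 1363.65 / 1475.61 × 100 = 92.4126
Paasche component (current-period weights):
ΣP(2021)Q(2021) = 6.74×83 + 5.58×140 + 1.49×127 = 559.42 + 781.2 + 189.23 = 1529.85
ΣP(2020)Q(2021) = 4.72×83 + 7.78×140 + 1.85×127 = 391.76 + 1089.2 + 234.95 = 1715.91
P = 1529.85 / 1715.91 × 100 = 89.1568
Fisher = √(L × P) = √(92.4126 × 89.1568) = 90.7701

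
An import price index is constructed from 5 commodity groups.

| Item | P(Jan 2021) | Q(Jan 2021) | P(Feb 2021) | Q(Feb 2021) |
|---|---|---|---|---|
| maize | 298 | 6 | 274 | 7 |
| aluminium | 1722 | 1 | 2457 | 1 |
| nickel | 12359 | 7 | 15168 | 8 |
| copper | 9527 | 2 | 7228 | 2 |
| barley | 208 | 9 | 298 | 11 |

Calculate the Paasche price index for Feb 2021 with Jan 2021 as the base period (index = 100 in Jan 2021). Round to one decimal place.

Paasche price index uses current-period quantities as weights.
ΣP(Feb 2021)·Q(Feb 2021) = 274×7 + 2457×1 + 15168×8 + 7228×2 + 298×11 = 1918 + 2457 + 121344 + 14456 + 3278 = 143453
ΣP(Jan 2021)·Q(Feb 2021) = 298×7 + 1722×1 + 12359×8 + 9527×2 + 208×11 = 2086 + 1722 + 98872 + 19054 + 2288 = 124022
Index = 143453 / 124022 × 100 = 115.6674

115.7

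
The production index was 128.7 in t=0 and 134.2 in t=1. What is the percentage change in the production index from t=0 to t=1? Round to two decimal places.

Change = (134.2 − 128.7) / 128.7 × 100
       = 5.5 / 128.7 × 100 = 4.2735%

4.27%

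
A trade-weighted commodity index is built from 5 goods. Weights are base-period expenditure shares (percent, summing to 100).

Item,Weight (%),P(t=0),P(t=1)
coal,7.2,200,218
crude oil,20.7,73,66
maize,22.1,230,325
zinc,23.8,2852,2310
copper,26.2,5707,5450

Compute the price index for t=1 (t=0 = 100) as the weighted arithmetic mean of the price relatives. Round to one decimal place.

102.1

coal: 7.2 × (218/200) = 7.2 × 1.090000 = 7.8480
crude oil: 20.7 × (66/73) = 20.7 × 0.904110 = 18.7151
maize: 22.1 × (325/230) = 22.1 × 1.413043 = 31.2283
zinc: 23.8 × (2310/2852) = 23.8 × 0.809958 = 19.2770
copper: 26.2 × (5450/5707) = 26.2 × 0.954968 = 25.0202
Index = Σ wᵢ·(p₁ᵢ/p₀ᵢ) = 7.8480 + 18.7151 + 31.2283 + 19.2770 + 25.0202 = 102.0885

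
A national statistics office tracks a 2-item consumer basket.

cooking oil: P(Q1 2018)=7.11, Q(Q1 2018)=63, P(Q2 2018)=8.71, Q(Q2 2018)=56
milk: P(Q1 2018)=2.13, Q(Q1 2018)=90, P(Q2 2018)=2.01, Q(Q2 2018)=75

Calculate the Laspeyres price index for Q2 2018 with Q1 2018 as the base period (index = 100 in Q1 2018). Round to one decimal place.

114.1

Laspeyres price index uses base-period quantities as weights.
ΣP(Q2 2018)·Q(Q1 2018) = 8.71×63 + 2.01×90 = 548.73 + 180.9 = 729.63
ΣP(Q1 2018)·Q(Q1 2018) = 7.11×63 + 2.13×90 = 447.93 + 191.7 = 639.63
Index = 729.63 / 639.63 × 100 = 114.0706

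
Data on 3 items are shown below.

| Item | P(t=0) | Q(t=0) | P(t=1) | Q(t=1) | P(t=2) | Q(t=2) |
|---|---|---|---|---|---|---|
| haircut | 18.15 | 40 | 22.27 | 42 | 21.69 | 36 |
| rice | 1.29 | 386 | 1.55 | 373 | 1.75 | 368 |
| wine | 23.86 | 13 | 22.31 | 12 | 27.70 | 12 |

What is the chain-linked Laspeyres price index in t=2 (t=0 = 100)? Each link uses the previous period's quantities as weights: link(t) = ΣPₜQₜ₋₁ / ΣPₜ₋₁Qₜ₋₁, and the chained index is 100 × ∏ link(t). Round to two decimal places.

123.45

Link t=0→t=1:
ΣP(t=1)Q(t=0) = 22.27×40 + 1.55×386 + 22.31×13 = 890.8 + 598.3 + 290.03 = 1779.13
ΣP(t=0)Q(t=0) = 18.15×40 + 1.29×386 + 23.86×13 = 726 + 497.94 + 310.18 = 1534.12
link = 1779.13/1534.12 = 1.159707
Link t=1→t=2:
ΣP(t=2)Q(t=1) = 21.69×42 + 1.75×373 + 27.70×12 = 910.98 + 652.75 + 332.4 = 1896.13
ΣP(t=1)Q(t=1) = 22.27×42 + 1.55×373 + 22.31×12 = 935.34 + 578.15 + 267.72 = 1781.21
link = 1896.13/1781.21 = 1.064518
Chained index = 100 × 1.159707 × 1.064518 = 123.4529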